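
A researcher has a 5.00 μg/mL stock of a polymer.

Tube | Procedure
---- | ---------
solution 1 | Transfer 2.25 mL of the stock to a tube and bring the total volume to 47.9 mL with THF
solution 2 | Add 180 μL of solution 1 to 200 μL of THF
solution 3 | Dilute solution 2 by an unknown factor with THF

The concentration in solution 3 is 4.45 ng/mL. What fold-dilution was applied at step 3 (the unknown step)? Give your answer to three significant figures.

25.0-fold

Step 1: 2.25 mL brought to 47.9 mL → factor 47.9/2.25 = 21.289
Step 2: 180 μL + 200 μL = 380 μL total → factor 380/180 = 2.1111
Step 3: unknown factor x
Product of known-step factors = 44.943
Overall factor = 5.00 μg/mL / (4.45 ng/mL) = 1123.6
x = 1123.6 / 44.943 = 25.0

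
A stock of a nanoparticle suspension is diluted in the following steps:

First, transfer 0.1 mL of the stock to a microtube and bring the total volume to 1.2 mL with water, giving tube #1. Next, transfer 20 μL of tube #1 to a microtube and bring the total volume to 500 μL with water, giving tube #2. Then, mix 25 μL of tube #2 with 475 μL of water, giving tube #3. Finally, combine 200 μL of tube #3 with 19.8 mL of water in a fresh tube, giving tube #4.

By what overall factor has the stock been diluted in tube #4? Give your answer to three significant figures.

6.00 × 10^5

Step 1: 0.1 mL brought to 1.2 mL → factor 1.2/0.1 = 12
Step 2: 20 μL brought to 500 μL → factor 500/20 = 25
Step 3: 25 μL + 475 μL = 500 μL total → factor 500/25 = 20
Step 4: 200 μL + 19.8 mL = 20000 μL total → factor 20000/200 = 100
Overall dilution factor = 12 × 25 × 20 × 100 = 6 × 10^5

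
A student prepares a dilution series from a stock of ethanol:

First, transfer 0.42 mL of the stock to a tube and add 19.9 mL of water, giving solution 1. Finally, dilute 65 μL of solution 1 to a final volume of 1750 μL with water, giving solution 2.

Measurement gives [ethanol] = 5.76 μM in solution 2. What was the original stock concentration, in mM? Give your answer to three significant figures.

7.50 mM

Step 1: 0.42 mL + 19.9 mL = 20.32 mL total → factor 20.32/0.42 = 48.381
Step 2: 65 μL brought to 1750 μL → factor 1750/65 = 26.923
Overall dilution factor = 48.381 × 26.923 = 1302.6
Stock = 5.76 μM × 1302.6 = 7503 μM = 7.50 mM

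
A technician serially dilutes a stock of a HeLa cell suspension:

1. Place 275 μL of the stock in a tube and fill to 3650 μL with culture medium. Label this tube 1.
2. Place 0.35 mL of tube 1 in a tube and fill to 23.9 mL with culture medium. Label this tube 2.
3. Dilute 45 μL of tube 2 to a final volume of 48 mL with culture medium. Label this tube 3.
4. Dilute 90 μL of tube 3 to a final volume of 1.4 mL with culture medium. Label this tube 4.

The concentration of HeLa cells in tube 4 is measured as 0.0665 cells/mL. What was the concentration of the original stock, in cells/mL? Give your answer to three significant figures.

Step 1: 275 μL brought to 3650 μL → factor 3650/275 = 13.273
Step 2: 0.35 mL brought to 23.9 mL → factor 23.9/0.35 = 68.286
Step 3: 45 μL brought to 48 mL → factor 48000/45 = 1066.7
Step 4: 90 μL brought to 1.4 mL → factor 1400/90 = 15.556
Overall dilution factor = 13.273 × 68.286 × 1066.7 × 15.556 = 1.5038 × 10^7
Stock = 0.0665 cells/mL × 1.5038 × 10^7 = 1.00 × 10^6 cells/mL

1.00 × 10^6 cells/mL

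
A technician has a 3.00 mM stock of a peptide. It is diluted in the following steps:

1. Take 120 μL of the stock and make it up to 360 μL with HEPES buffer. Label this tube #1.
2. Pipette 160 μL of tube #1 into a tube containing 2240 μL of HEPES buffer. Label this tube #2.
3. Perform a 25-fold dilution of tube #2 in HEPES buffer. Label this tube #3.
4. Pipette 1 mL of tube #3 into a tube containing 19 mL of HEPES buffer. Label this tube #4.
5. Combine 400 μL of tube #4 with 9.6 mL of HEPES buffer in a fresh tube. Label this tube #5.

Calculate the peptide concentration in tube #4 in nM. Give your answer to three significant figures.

Step 1: 120 μL brought to 360 μL → factor 360/120 = 3
Step 2: 160 μL + 2240 μL = 2400 μL total → factor 2400/160 = 15
Step 3: 25-fold → factor 25
Step 4: 1 mL + 19 mL = 20 mL total → factor 20/1 = 20
Dilution factor through tube #4 = 3 × 15 × 25 × 20 = 22500
[tube #4] = 3.00 mM / 22500 = 0.0001333 mM = 133 nM

133 nM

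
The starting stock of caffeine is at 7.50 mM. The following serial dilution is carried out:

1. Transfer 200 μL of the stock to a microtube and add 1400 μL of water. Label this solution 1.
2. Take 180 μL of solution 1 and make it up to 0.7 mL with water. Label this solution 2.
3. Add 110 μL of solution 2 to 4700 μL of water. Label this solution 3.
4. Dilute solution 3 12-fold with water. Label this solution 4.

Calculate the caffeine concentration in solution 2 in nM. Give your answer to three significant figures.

2.41 × 10^5 nM

Step 1: 200 μL + 1400 μL = 1600 μL total → factor 1600/200 = 8
Step 2: 180 μL brought to 0.7 mL → factor 700/180 = 3.8889
Dilution factor through solution 2 = 8 × 3.8889 = 31.111
[solution 2] = 7.50 mM / 31.111 = 0.2411 mM = 2.41 × 10^5 nM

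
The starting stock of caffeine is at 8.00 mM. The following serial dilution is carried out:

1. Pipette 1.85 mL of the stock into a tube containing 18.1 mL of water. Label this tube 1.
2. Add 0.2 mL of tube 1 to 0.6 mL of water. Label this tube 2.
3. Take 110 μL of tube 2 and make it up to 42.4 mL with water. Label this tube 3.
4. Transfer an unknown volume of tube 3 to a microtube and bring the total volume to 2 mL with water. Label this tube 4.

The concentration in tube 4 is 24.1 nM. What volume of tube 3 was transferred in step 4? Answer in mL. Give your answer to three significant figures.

0.100 mL

Step 1: 1.85 mL + 18.1 mL = 19.95 mL total → factor 19.95/1.85 = 10.784
Step 2: 0.2 mL + 0.6 mL = 0.8 mL total → factor 0.8/0.2 = 4
Step 3: 110 μL brought to 42.4 mL → factor 42400/110 = 385.45
Step 4: v brought to 2 mL → factor = 2 mL/v
Product of known-step factors = 16627
Overall factor = 8.00 mM / (24.1 nM) = 3.3195 × 10^5
Step-4 factor = 3.3195 × 10^5 / 16627 = 19.965
v = 2 mL / 19.965 = 0.100 mL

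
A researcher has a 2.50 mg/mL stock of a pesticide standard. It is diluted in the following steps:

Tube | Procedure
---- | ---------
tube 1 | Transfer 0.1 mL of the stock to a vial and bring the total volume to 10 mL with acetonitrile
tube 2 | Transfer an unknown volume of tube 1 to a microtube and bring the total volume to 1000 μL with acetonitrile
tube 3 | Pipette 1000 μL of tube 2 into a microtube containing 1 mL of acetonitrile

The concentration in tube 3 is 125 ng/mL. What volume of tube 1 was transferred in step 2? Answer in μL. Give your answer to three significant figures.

Step 1: 0.1 mL brought to 10 mL → factor 10/0.1 = 100
Step 2: v brought to 1000 μL → factor = 1000 μL/v
Step 3: 1000 μL + 1 mL = 2000 μL total → factor 2000/1000 = 2
Product of known-step factors = 200
Overall factor = 2.50 mg/mL / (125 ng/mL) = 20000
Step-2 factor = 20000 / 200 = 100
v = 1000 μL / 100 = 10.0 μL

10.0 μL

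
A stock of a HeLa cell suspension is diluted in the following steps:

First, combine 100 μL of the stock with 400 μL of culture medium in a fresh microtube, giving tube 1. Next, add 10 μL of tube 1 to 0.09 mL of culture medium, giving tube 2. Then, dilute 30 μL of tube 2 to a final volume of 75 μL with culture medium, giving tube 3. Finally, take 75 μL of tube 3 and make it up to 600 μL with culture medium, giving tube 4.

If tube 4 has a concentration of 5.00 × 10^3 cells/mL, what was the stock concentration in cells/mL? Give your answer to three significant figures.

Step 1: 100 μL + 400 μL = 500 μL total → factor 500/100 = 5
Step 2: 10 μL + 0.09 mL = 100 μL total → factor 100/10 = 10
Step 3: 30 μL brought to 75 μL → factor 75/30 = 2.5
Step 4: 75 μL brought to 600 μL → factor 600/75 = 8
Overall dilution factor = 5 × 10 × 2.5 × 8 = 1000
Stock = 5.00 × 10^3 cells/mL × 1000 = 5.00 × 10^6 cells/mL

5.00 × 10^6 cells/mL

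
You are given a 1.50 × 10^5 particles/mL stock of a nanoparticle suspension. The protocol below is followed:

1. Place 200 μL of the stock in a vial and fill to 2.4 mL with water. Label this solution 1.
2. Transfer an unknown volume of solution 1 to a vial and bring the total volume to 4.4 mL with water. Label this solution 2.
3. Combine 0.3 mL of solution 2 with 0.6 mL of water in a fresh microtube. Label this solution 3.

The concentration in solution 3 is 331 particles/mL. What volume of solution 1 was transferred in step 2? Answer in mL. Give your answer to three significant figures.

0.350 mL

Step 1: 200 μL brought to 2.4 mL → factor 2400/200 = 12
Step 2: v brought to 4.4 mL → factor = 4.4 mL/v
Step 3: 0.3 mL + 0.6 mL = 0.9 mL total → factor 0.9/0.3 = 3
Product of known-step factors = 36
Overall factor = 1.50 × 10^5 particles/mL / (331 particles/mL) = 453.17
Step-2 factor = 453.17 / 36 = 12.588
v = 4.4 mL / 12.588 = 0.350 mL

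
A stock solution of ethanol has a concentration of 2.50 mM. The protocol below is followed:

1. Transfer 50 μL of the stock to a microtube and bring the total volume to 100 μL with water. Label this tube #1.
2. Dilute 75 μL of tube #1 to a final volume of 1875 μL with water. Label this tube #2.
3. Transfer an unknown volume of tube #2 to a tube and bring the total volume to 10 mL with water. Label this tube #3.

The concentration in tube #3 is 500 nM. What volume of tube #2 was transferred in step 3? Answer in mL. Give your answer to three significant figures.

0.100 mL

Step 1: 50 μL brought to 100 μL → factor 100/50 = 2
Step 2: 75 μL brought to 1875 μL → factor 1875/75 = 25
Step 3: v brought to 10 mL → factor = 10 mL/v
Product of known-step factors = 50
Overall factor = 2.50 mM / (500 nM) = 5000
Step-3 factor = 5000 / 50 = 100
v = 10 mL / 100 = 0.100 mL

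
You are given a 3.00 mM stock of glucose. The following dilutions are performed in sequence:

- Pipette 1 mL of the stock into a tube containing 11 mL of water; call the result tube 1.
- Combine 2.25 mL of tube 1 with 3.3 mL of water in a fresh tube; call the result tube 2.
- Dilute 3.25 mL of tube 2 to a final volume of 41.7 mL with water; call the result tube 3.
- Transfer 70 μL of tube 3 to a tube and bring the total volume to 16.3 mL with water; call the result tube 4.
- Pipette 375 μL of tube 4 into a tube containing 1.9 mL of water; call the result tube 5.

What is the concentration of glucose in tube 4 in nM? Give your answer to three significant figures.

33.9 nM

Step 1: 1 mL + 11 mL = 12 mL total → factor 12/1 = 12
Step 2: 2.25 mL + 3.3 mL = 5.55 mL total → factor 5.55/2.25 = 2.4667
Step 3: 3.25 mL brought to 41.7 mL → factor 41.7/3.25 = 12.831
Step 4: 70 μL brought to 16.3 mL → factor 16300/70 = 232.86
Dilution factor through tube 4 = 12 × 2.4667 × 12.831 × 232.86 = 88437
[tube 4] = 3.00 mM / 88437 = 3.392 × 10^-5 mM = 33.9 nM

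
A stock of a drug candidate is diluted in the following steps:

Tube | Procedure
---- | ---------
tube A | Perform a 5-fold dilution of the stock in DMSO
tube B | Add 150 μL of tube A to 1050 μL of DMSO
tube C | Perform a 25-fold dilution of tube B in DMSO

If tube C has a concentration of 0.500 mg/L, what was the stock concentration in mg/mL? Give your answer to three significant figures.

Step 1: 5-fold → factor 5
Step 2: 150 μL + 1050 μL = 1200 μL total → factor 1200/150 = 8
Step 3: 25-fold → factor 25
Overall dilution factor = 5 × 8 × 25 = 1000
Stock = 0.500 mg/L × 1000 = 500.0 mg/L = 0.500 mg/mL

0.500 mg/mL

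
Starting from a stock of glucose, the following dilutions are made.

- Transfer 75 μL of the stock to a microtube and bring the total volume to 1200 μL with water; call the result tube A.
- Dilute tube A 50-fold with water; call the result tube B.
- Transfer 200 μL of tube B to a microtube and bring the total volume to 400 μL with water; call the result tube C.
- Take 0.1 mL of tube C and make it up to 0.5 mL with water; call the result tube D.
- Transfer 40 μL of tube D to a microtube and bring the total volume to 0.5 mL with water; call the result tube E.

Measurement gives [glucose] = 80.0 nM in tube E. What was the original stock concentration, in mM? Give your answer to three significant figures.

8.00 mM

Step 1: 75 μL brought to 1200 μL → factor 1200/75 = 16
Step 2: 50-fold → factor 50
Step 3: 200 μL brought to 400 μL → factor 400/200 = 2
Step 4: 0.1 mL brought to 0.5 mL → factor 0.5/0.1 = 5
Step 5: 40 μL brought to 0.5 mL → factor 500/40 = 12.5
Overall dilution factor = 16 × 50 × 2 × 5 × 12.5 = 1 × 10^5
Stock = 80.0 nM × 1 × 10^5 = 8.000 × 10^6 nM = 8.00 mM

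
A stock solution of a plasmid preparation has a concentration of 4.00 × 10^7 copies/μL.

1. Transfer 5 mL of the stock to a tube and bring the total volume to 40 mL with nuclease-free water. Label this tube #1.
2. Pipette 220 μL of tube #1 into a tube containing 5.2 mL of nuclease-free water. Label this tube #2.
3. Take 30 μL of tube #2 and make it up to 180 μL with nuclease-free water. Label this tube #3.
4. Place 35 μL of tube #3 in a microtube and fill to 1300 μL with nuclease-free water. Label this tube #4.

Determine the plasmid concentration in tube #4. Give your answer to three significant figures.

Step 1: 5 mL brought to 40 mL → factor 40/5 = 8
Step 2: 220 μL + 5.2 mL = 5420 μL total → factor 5420/220 = 24.636
Step 3: 30 μL brought to 180 μL → factor 180/30 = 6
Step 4: 35 μL brought to 1300 μL → factor 1300/35 = 37.143
Overall dilution factor = 8 × 24.636 × 6 × 37.143 = 43923
Final = 4.00 × 10^7 copies/μL / 43923 = 911 copies/μL

911 copies/μL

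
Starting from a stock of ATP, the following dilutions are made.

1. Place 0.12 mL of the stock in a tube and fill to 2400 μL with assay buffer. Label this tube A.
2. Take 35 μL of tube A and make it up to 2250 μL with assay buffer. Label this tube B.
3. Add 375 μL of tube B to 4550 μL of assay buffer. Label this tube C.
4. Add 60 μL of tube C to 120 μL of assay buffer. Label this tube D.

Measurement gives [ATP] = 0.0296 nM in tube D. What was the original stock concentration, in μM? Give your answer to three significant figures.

1.50 μM

Step 1: 0.12 mL brought to 2400 μL → factor 2.4/0.12 = 20
Step 2: 35 μL brought to 2250 μL → factor 2250/35 = 64.286
Step 3: 375 μL + 4550 μL = 4925 μL total → factor 4925/375 = 13.133
Step 4: 60 μL + 120 μL = 180 μL total → factor 180/60 = 3
Overall dilution factor = 20 × 64.286 × 13.133 × 3 = 50657
Stock = 0.0296 nM × 50657 = 1499 nM = 1.50 μM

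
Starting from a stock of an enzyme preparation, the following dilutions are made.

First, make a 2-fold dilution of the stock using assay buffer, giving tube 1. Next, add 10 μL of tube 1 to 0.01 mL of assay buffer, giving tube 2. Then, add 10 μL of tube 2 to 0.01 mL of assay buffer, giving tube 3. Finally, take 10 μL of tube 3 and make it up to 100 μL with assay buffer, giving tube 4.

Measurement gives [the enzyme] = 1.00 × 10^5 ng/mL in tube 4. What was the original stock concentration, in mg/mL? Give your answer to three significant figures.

Step 1: 2-fold → factor 2
Step 2: 10 μL + 0.01 mL = 20 μL total → factor 20/10 = 2
Step 3: 10 μL + 0.01 mL = 20 μL total → factor 20/10 = 2
Step 4: 10 μL brought to 100 μL → factor 100/10 = 10
Overall dilution factor = 2 × 2 × 2 × 10 = 80
Stock = 1.00 × 10^5 ng/mL × 80 = 8.000 × 10^6 ng/mL = 8.00 mg/mL

8.00 mg/mL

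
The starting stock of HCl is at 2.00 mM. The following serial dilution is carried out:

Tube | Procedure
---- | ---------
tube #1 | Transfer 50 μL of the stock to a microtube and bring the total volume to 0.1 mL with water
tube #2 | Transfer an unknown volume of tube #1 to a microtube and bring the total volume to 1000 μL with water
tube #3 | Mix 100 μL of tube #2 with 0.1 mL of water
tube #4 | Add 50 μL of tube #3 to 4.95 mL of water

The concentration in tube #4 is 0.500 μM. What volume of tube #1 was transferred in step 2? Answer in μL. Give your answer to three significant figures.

100 μL

Step 1: 50 μL brought to 0.1 mL → factor 100/50 = 2
Step 2: v brought to 1000 μL → factor = 1000 μL/v
Step 3: 100 μL + 0.1 mL = 200 μL total → factor 200/100 = 2
Step 4: 50 μL + 4.95 mL = 5000 μL total → factor 5000/50 = 100
Product of known-step factors = 400
Overall factor = 2.00 mM / (0.500 μM) = 4000
Step-2 factor = 4000 / 400 = 10
v = 1000 μL / 10 = 100 μL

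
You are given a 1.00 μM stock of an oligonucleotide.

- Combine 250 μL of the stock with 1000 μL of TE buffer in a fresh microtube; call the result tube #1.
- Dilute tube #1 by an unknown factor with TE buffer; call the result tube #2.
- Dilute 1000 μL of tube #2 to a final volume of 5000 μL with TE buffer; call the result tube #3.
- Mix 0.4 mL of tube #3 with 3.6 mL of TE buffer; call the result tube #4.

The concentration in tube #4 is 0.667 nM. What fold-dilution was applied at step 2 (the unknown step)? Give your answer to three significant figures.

6.00-fold

Step 1: 250 μL + 1000 μL = 1250 μL total → factor 1250/250 = 5
Step 2: unknown factor x
Step 3: 1000 μL brought to 5000 μL → factor 5000/1000 = 5
Step 4: 0.4 mL + 3.6 mL = 4 mL total → factor 4/0.4 = 10
Product of known-step factors = 250
Overall factor = 1.00 μM / (0.667 nM) = 1499.3
x = 1499.3 / 250 = 6.00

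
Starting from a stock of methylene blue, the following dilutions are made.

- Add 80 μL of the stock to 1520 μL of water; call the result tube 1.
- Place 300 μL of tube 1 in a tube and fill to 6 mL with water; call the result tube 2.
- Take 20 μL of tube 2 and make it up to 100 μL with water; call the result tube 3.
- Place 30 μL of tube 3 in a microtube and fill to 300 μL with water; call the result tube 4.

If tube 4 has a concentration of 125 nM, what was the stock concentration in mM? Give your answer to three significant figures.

2.50 mM

Step 1: 80 μL + 1520 μL = 1600 μL total → factor 1600/80 = 20
Step 2: 300 μL brought to 6 mL → factor 6000/300 = 20
Step 3: 20 μL brought to 100 μL → factor 100/20 = 5
Step 4: 30 μL brought to 300 μL → factor 300/30 = 10
Overall dilution factor = 20 × 20 × 5 × 10 = 20000
Stock = 125 nM × 20000 = 2.500 × 10^6 nM = 2.50 mM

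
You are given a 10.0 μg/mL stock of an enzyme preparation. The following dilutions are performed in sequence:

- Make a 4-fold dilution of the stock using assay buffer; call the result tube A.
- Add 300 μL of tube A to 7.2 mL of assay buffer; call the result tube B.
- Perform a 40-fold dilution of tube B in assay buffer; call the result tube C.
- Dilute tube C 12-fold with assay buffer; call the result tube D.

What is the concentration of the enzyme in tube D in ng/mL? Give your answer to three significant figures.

0.208 ng/mL

Step 1: 4-fold → factor 4
Step 2: 300 μL + 7.2 mL = 7500 μL total → factor 7500/300 = 25
Step 3: 40-fold → factor 40
Step 4: 12-fold → factor 12
Overall dilution factor = 4 × 25 × 40 × 12 = 48000
Final = 10.0 μg/mL / 48000 = 0.0002083 μg/mL = 0.208 ng/mL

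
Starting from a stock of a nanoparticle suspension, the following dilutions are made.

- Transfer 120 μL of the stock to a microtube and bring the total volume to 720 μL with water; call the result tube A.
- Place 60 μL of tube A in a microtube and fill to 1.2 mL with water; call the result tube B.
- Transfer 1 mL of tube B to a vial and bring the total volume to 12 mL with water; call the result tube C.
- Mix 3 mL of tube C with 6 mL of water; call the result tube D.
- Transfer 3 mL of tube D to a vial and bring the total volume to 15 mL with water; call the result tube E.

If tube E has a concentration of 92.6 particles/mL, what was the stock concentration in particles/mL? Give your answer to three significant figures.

Step 1: 120 μL brought to 720 μL → factor 720/120 = 6
Step 2: 60 μL brought to 1.2 mL → factor 1200/60 = 20
Step 3: 1 mL brought to 12 mL → factor 12/1 = 12
Step 4: 3 mL + 6 mL = 9 mL total → factor 9/3 = 3
Step 5: 3 mL brought to 15 mL → factor 15/3 = 5
Overall dilution factor = 6 × 20 × 12 × 3 × 5 = 21600
Stock = 92.6 particles/mL × 21600 = 2.00 × 10^6 particles/mL

2.00 × 10^6 particles/mL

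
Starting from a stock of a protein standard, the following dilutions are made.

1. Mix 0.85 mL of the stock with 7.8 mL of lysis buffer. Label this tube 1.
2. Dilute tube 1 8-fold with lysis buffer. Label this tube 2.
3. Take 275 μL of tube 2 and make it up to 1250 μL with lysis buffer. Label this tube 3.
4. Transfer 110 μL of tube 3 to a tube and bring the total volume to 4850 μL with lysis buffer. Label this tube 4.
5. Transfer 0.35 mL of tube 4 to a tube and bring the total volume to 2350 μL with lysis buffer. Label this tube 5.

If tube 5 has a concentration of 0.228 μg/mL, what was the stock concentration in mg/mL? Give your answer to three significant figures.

25.0 mg/mL

Step 1: 0.85 mL + 7.8 mL = 8.65 mL total → factor 8.65/0.85 = 10.176
Step 2: 8-fold → factor 8
Step 3: 275 μL brought to 1250 μL → factor 1250/275 = 4.5455
Step 4: 110 μL brought to 4850 μL → factor 4850/110 = 44.091
Step 5: 0.35 mL brought to 2350 μL → factor 2.35/0.35 = 6.7143
Overall dilution factor = 10.176 × 8 × 4.5455 × 44.091 × 6.7143 = 1.0955 × 10^5
Stock = 0.228 μg/mL × 1.0955 × 10^5 = 2.498 × 10^4 μg/mL = 25.0 mg/mL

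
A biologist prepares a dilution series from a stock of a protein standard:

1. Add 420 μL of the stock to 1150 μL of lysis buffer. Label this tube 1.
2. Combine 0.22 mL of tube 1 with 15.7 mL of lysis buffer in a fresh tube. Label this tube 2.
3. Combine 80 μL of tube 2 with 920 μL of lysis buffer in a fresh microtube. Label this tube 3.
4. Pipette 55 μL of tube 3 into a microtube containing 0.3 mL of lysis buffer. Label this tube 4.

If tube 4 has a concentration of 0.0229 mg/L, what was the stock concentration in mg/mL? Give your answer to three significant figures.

0.500 mg/mL

Step 1: 420 μL + 1150 μL = 1570 μL total → factor 1570/420 = 3.7381
Step 2: 0.22 mL + 15.7 mL = 15.92 mL total → factor 15.92/0.22 = 72.364
Step 3: 80 μL + 920 μL = 1000 μL total → factor 1000/80 = 12.5
Step 4: 55 μL + 0.3 mL = 355 μL total → factor 355/55 = 6.4545
Overall dilution factor = 3.7381 × 72.364 × 12.5 × 6.4545 = 21825
Stock = 0.0229 mg/L × 21825 = 499.8 mg/L = 0.500 mg/mL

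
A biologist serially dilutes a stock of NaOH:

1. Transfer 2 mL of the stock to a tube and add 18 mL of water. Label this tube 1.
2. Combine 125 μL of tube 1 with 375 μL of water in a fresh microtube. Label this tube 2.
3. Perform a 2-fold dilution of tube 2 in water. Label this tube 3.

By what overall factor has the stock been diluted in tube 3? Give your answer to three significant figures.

Step 1: 2 mL + 18 mL = 20 mL total → factor 20/2 = 10
Step 2: 125 μL + 375 μL = 500 μL total → factor 500/125 = 4
Step 3: 2-fold → factor 2
Overall dilution factor = 10 × 4 × 2 = 80

80.0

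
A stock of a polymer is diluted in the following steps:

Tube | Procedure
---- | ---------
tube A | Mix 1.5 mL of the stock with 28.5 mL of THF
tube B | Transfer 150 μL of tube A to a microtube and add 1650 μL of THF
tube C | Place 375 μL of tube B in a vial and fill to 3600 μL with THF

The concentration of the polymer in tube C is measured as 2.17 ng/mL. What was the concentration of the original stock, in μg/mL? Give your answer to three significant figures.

5.00 μg/mL

Step 1: 1.5 mL + 28.5 mL = 30 mL total → factor 30/1.5 = 20
Step 2: 150 μL + 1650 μL = 1800 μL total → factor 1800/150 = 12
Step 3: 375 μL brought to 3600 μL → factor 3600/375 = 9.6
Overall dilution factor = 20 × 12 × 9.6 = 2304
Stock = 2.17 ng/mL × 2304 = 5000 ng/mL = 5.00 μg/mL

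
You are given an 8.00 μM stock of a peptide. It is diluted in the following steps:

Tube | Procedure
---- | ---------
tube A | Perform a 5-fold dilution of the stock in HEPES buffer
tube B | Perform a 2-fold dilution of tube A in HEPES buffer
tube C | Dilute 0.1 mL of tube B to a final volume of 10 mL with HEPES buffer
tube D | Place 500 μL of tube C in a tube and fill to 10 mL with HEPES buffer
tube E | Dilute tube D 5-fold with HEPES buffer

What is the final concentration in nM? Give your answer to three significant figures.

0.0800 nM

Step 1: 5-fold → factor 5
Step 2: 2-fold → factor 2
Step 3: 0.1 mL brought to 10 mL → factor 10/0.1 = 100
Step 4: 500 μL brought to 10 mL → factor 10000/500 = 20
Step 5: 5-fold → factor 5
Overall dilution factor = 5 × 2 × 100 × 20 × 5 = 1 × 10^5
Final = 8.00 μM / 1 × 10^5 = 8.000 × 10^-5 μM = 0.0800 nM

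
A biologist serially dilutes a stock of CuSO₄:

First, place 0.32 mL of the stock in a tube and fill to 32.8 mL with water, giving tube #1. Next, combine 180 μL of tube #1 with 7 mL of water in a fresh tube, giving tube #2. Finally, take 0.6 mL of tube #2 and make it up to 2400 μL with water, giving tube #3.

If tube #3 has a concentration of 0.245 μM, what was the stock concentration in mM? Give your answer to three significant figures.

Step 1: 0.32 mL brought to 32.8 mL → factor 32.8/0.32 = 102.5
Step 2: 180 μL + 7 mL = 7180 μL total → factor 7180/180 = 39.889
Step 3: 0.6 mL brought to 2400 μL → factor 2.4/0.6 = 4
Overall dilution factor = 102.5 × 39.889 × 4 = 16354
Stock = 0.245 μM × 16354 = 4007 μM = 4.01 mM

4.01 mM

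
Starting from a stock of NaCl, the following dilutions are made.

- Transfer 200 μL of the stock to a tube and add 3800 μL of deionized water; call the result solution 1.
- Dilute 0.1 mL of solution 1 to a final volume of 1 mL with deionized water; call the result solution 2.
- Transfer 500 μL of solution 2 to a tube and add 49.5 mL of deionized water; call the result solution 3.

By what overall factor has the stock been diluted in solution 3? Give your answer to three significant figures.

2.00 × 10^4

Step 1: 200 μL + 3800 μL = 4000 μL total → factor 4000/200 = 20
Step 2: 0.1 mL brought to 1 mL → factor 1/0.1 = 10
Step 3: 500 μL + 49.5 mL = 50000 μL total → factor 50000/500 = 100
Overall dilution factor = 20 × 10 × 100 = 20000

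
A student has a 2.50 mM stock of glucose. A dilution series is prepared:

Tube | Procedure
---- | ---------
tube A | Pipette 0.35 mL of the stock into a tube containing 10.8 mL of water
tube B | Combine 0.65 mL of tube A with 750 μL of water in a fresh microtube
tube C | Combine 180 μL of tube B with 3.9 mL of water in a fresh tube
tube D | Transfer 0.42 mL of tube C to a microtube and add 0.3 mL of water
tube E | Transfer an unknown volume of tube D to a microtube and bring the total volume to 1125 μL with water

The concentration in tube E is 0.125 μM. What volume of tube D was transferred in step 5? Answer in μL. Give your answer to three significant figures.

150 μL

Step 1: 0.35 mL + 10.8 mL = 11.15 mL total → factor 11.15/0.35 = 31.857
Step 2: 0.65 mL + 750 μL = 1.4 mL total → factor 1.4/0.65 = 2.1538
Step 3: 180 μL + 3.9 mL = 4080 μL total → factor 4080/180 = 22.667
Step 4: 0.42 mL + 0.3 mL = 0.72 mL total → factor 0.72/0.42 = 1.7143
Step 5: v brought to 1125 μL → factor = 1125 μL/v
Product of known-step factors = 2666.2
Overall factor = 2.50 mM / (0.125 μM) = 20000
Step-5 factor = 20000 / 2666.2 = 7.5013
v = 1125 μL / 7.5013 = 150 μL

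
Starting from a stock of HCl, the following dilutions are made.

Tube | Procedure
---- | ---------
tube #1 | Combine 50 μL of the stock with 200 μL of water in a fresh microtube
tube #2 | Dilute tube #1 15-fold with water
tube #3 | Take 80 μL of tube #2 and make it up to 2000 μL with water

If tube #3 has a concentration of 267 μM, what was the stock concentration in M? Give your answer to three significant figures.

0.501 M

Step 1: 50 μL + 200 μL = 250 μL total → factor 250/50 = 5
Step 2: 15-fold → factor 15
Step 3: 80 μL brought to 2000 μL → factor 2000/80 = 25
Overall dilution factor = 5 × 15 × 25 = 1875
Stock = 267 μM × 1875 = 5.006 × 10^5 μM = 0.501 M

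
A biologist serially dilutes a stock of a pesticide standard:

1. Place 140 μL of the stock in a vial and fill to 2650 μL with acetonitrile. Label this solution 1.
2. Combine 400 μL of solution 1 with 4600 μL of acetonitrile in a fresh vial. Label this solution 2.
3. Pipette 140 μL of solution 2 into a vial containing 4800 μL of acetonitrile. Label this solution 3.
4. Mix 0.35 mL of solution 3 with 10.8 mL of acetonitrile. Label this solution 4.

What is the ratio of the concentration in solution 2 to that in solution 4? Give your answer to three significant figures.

Step 1: 140 μL brought to 2650 μL → factor 2650/140 = 18.929
Step 2: 400 μL + 4600 μL = 5000 μL total → factor 5000/400 = 12.5
Step 3: 140 μL + 4800 μL = 4940 μL total → factor 4940/140 = 35.286
Step 4: 0.35 mL + 10.8 mL = 11.15 mL total → factor 11.15/0.35 = 31.857
Dilution factor to solution 2 = 236.61; to solution 4 = 2.6597 × 10^5
[solution 2]/[solution 4] = (factor to solution 4)/(factor to solution 2) = 2.6597 × 10^5/236.61 = 1.12 × 10^3

1.12 × 10^3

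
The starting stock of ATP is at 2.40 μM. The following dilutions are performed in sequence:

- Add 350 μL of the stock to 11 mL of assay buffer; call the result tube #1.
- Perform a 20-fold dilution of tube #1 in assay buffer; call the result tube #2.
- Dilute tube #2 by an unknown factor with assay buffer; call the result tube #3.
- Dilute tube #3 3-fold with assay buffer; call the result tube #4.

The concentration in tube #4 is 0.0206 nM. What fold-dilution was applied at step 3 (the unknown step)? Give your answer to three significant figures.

59.9-fold

Step 1: 350 μL + 11 mL = 11350 μL total → factor 11350/350 = 32.429
Step 2: 20-fold → factor 20
Step 3: unknown factor x
Step 4: 3-fold → factor 3
Product of known-step factors = 1945.7
Overall factor = 2.40 μM / (0.0206 nM) = 1.165 × 10^5
x = 1.165 × 10^5 / 1945.7 = 59.9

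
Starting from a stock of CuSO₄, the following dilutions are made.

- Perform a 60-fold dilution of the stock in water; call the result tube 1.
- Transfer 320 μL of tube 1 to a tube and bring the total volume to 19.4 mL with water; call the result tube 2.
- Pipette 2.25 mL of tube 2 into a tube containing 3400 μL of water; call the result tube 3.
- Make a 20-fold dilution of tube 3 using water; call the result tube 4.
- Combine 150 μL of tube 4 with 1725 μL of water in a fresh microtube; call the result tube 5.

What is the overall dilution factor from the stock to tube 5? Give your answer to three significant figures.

Step 1: 60-fold → factor 60
Step 2: 320 μL brought to 19.4 mL → factor 19400/320 = 60.625
Step 3: 2.25 mL + 3400 μL = 5.65 mL total → factor 5.65/2.25 = 2.5111
Step 4: 20-fold → factor 20
Step 5: 150 μL + 1725 μL = 1875 μL total → factor 1875/150 = 12.5
Overall dilution factor = 60 × 60.625 × 2.5111 × 20 × 12.5 = 2.2835 × 10^6

2.28 × 10^6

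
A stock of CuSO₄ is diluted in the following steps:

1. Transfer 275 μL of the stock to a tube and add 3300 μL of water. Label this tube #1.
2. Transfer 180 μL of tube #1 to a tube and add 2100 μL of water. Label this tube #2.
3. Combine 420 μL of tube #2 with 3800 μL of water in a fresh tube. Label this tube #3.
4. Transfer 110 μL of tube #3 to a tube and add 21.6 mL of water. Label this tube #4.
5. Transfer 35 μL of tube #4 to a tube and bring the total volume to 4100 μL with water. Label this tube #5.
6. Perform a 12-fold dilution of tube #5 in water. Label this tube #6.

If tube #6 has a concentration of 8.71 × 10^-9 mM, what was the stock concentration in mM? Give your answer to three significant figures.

Step 1: 275 μL + 3300 μL = 3575 μL total → factor 3575/275 = 13
Step 2: 180 μL + 2100 μL = 2280 μL total → factor 2280/180 = 12.667
Step 3: 420 μL + 3800 μL = 4220 μL total → factor 4220/420 = 10.048
Step 4: 110 μL + 21.6 mL = 21710 μL total → factor 21710/110 = 197.36
Step 5: 35 μL brought to 4100 μL → factor 4100/35 = 117.14
Step 6: 12-fold → factor 12
Overall dilution factor = 13 × 12.667 × 10.048 × 197.36 × 117.14 × 12 = 4.5902 × 10^8
Stock = 8.71 × 10^-9 mM × 4.5902 × 10^8 = 4.00 mM

4.00 mM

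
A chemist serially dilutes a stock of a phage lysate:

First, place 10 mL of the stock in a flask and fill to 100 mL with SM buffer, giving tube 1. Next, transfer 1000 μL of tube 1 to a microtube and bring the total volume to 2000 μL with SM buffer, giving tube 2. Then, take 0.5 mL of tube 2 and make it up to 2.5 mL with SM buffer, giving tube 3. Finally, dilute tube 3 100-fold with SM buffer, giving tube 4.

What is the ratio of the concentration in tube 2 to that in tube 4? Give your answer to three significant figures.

Step 1: 10 mL brought to 100 mL → factor 100/10 = 10
Step 2: 1000 μL brought to 2000 μL → factor 2000/1000 = 2
Step 3: 0.5 mL brought to 2.5 mL → factor 2.5/0.5 = 5
Step 4: 100-fold → factor 100
Dilution factor to tube 2 = 20; to tube 4 = 10000
[tube 2]/[tube 4] = (factor to tube 4)/(factor to tube 2) = 10000/20 = 500

500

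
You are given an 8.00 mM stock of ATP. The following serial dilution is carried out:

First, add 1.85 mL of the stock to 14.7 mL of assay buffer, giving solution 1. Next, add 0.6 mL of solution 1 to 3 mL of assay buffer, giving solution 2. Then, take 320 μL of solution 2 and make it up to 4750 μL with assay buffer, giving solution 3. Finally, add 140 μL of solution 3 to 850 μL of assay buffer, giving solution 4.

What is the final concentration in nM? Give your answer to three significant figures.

Step 1: 1.85 mL + 14.7 mL = 16.55 mL total → factor 16.55/1.85 = 8.9459
Step 2: 0.6 mL + 3 mL = 3.6 mL total → factor 3.6/0.6 = 6
Step 3: 320 μL brought to 4750 μL → factor 4750/320 = 14.844
Step 4: 140 μL + 850 μL = 990 μL total → factor 990/140 = 7.0714
Overall dilution factor = 8.9459 × 6 × 14.844 × 7.0714 = 5634.1
Final = 8.00 mM / 5634.1 = 0.001420 mM = 1.42 × 10^3 nM

1.42 × 10^3 nM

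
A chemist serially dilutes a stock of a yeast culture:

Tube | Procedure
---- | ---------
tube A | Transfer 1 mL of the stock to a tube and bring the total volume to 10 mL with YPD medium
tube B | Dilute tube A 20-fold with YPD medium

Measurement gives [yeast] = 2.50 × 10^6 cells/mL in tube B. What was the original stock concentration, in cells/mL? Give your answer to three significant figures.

Step 1: 1 mL brought to 10 mL → factor 10/1 = 10
Step 2: 20-fold → factor 20
Overall dilution factor = 10 × 20 = 200
Stock = 2.50 × 10^6 cells/mL × 200 = 5.00 × 10^8 cells/mL

5.00 × 10^8 cells/mL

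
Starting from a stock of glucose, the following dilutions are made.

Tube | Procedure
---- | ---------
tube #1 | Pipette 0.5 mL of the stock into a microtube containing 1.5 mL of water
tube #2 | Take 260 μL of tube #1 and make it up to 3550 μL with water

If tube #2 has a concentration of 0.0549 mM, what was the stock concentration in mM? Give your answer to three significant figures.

3.00 mM

Step 1: 0.5 mL + 1.5 mL = 2 mL total → factor 2/0.5 = 4
Step 2: 260 μL brought to 3550 μL → factor 3550/260 = 13.654
Overall dilution factor = 4 × 13.654 = 54.615
Stock = 0.0549 mM × 54.615 = 3.00 mM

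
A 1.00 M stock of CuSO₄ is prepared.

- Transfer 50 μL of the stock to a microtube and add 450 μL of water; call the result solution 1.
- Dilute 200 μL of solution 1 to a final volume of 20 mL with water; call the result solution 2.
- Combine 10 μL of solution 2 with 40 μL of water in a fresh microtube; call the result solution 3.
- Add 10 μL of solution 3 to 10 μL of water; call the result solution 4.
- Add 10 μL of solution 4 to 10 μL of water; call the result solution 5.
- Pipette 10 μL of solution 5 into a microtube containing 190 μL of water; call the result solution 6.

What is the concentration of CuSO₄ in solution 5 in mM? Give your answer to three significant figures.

Step 1: 50 μL + 450 μL = 500 μL total → factor 500/50 = 10
Step 2: 200 μL brought to 20 mL → factor 20000/200 = 100
Step 3: 10 μL + 40 μL = 50 μL total → factor 50/10 = 5
Step 4: 10 μL + 10 μL = 20 μL total → factor 20/10 = 2
Step 5: 10 μL + 10 μL = 20 μL total → factor 20/10 = 2
Dilution factor through solution 5 = 10 × 100 × 5 × 2 × 2 = 20000
[solution 5] = 1.00 M / 20000 = 5.000 × 10^-5 M = 0.0500 mM

0.0500 mM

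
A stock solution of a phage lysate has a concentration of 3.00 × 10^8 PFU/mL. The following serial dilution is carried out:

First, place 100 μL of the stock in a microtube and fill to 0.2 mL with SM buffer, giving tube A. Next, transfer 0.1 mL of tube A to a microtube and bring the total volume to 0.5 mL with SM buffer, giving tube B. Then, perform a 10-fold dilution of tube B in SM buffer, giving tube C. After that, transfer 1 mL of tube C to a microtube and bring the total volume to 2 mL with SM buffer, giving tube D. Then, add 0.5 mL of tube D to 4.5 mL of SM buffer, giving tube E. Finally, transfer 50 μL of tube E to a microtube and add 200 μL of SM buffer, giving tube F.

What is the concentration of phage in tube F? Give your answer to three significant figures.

Step 1: 100 μL brought to 0.2 mL → factor 200/100 = 2
Step 2: 0.1 mL brought to 0.5 mL → factor 0.5/0.1 = 5
Step 3: 10-fold → factor 10
Step 4: 1 mL brought to 2 mL → factor 2/1 = 2
Step 5: 0.5 mL + 4.5 mL = 5 mL total → factor 5/0.5 = 10
Step 6: 50 μL + 200 μL = 250 μL total → factor 250/50 = 5
Overall dilution factor = 2 × 5 × 10 × 2 × 10 × 5 = 10000
Final = 3.00 × 10^8 PFU/mL / 10000 = 3.00 × 10^4 PFU/mL

3.00 × 10^4 PFU/mL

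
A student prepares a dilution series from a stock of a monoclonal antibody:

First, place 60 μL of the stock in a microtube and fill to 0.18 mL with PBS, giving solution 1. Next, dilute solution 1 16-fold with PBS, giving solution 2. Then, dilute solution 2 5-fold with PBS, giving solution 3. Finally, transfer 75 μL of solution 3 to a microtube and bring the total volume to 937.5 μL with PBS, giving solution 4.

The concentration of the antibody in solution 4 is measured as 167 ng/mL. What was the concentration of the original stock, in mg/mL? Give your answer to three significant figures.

Step 1: 60 μL brought to 0.18 mL → factor 180/60 = 3
Step 2: 16-fold → factor 16
Step 3: 5-fold → factor 5
Step 4: 75 μL brought to 937.5 μL → factor 937.5/75 = 12.5
Overall dilution factor = 3 × 16 × 5 × 12.5 = 3000
Stock = 167 ng/mL × 3000 = 5.010 × 10^5 ng/mL = 0.501 mg/mL

0.501 mg/mL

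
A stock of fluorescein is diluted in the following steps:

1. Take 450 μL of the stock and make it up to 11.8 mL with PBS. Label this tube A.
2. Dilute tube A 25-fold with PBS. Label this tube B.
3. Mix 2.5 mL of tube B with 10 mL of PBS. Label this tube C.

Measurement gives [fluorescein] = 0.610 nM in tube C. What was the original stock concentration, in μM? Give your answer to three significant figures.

Step 1: 450 μL brought to 11.8 mL → factor 11800/450 = 26.222
Step 2: 25-fold → factor 25
Step 3: 2.5 mL + 10 mL = 12.5 mL total → factor 12.5/2.5 = 5
Overall dilution factor = 26.222 × 25 × 5 = 3277.8
Stock = 0.610 nM × 3277.8 = 1999 nM = 2.00 μM

2.00 μM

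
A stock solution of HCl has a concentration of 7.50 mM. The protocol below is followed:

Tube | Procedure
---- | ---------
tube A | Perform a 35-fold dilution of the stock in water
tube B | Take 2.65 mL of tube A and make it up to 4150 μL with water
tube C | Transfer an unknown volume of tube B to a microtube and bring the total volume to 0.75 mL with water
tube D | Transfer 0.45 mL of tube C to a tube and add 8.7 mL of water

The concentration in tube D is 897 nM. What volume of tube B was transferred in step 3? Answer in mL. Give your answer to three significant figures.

0.100 mL

Step 1: 35-fold → factor 35
Step 2: 2.65 mL brought to 4150 μL → factor 4.15/2.65 = 1.566
Step 3: v brought to 0.75 mL → factor = 0.75 mL/v
Step 4: 0.45 mL + 8.7 mL = 9.15 mL total → factor 9.15/0.45 = 20.333
Product of known-step factors = 1114.5
Overall factor = 7.50 mM / (897 nM) = 8361.2
Step-3 factor = 8361.2 / 1114.5 = 7.5022
v = 0.75 mL / 7.5022 = 0.100 mL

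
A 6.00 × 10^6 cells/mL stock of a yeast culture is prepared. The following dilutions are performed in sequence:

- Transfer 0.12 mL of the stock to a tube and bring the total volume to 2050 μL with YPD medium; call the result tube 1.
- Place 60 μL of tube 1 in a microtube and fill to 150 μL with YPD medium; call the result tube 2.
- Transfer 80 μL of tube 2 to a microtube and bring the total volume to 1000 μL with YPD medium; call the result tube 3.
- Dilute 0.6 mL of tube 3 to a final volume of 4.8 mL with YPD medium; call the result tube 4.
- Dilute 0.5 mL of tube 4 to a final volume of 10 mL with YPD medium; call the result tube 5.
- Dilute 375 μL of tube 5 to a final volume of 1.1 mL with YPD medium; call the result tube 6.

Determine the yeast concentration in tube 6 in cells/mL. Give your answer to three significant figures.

Step 1: 0.12 mL brought to 2050 μL → factor 2.05/0.12 = 17.083
Step 2: 60 μL brought to 150 μL → factor 150/60 = 2.5
Step 3: 80 μL brought to 1000 μL → factor 1000/80 = 12.5
Step 4: 0.6 mL brought to 4.8 mL → factor 4.8/0.6 = 8
Step 5: 0.5 mL brought to 10 mL → factor 10/0.5 = 20
Step 6: 375 μL brought to 1.1 mL → factor 1100/375 = 2.9333
Overall dilution factor = 17.083 × 2.5 × 12.5 × 8 × 20 × 2.9333 = 2.5056 × 10^5
Final = 6.00 × 10^6 cells/mL / 2.5056 × 10^5 = 23.9 cells/mL

23.9 cells/mL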